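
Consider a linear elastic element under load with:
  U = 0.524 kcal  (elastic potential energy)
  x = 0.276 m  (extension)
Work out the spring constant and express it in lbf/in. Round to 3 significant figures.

329 lbf/in

Rearranging: k = 2U/x².
U = 0.524 kcal = 2192 J; x = 0.276 m.
k = 57562 N/m
57562 N/m × (1 lbf/in / 175.1 N/m) = 328.7 lbf/in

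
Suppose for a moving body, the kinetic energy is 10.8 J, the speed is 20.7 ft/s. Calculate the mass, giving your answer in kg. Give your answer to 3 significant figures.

Solving KE = ½mv² for m: m = 2·KE/v².
KE = 10.8 J; v = 20.7 ft/s = 6.309 m/s.
m = 0.5426 kg

0.543 kg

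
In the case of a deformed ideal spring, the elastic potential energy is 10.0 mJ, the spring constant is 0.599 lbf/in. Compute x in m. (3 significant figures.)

0.0138 m

Rearranging U = ½k·x² for x: x = √(2U/k).
U = 10.0 mJ = 0.01000 J; k = 0.599 lbf/in = 104.9 N/m.
x = 0.01381 m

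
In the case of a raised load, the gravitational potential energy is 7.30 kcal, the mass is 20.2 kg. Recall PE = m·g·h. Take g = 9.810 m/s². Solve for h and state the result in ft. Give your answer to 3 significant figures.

Solving PE = m·g·h for h: h = PE/(m·g).
PE = 7.30 kcal = 30543 J; m = 20.2 kg; g = 9.810 m/s².
h = 154.1 m
154.1 m × (1 ft / 0.3048 m) = 505.7 ft

506 ft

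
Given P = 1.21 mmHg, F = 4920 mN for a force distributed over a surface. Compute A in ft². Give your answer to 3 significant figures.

0.328 ft²

Solving P = F/A for A: A = F/P.
P = 1.21 mmHg = 161.3 Pa; F = 4920 mN = 4.920 N.
A = 0.03050 m²
0.03050 m² × (1 ft² / 0.09290 m²) = 0.3283 ft²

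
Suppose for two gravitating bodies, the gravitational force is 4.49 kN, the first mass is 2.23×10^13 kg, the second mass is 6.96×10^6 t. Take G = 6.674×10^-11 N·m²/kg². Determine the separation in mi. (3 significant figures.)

29.8 mi

From Newton's law of gravitation: r = √(G·m₁m₂/F).
F = 4.49 kN = 4490 N; m₁ = 2.23×10^13 kg; m₂ = 6.96×10^6 t = 6.960×10^9 kg; G = 6.674×10^-11 N·m²/kg².
r = 48032 m
48032 m × (1 mi / 1609 m) = 29.85 mi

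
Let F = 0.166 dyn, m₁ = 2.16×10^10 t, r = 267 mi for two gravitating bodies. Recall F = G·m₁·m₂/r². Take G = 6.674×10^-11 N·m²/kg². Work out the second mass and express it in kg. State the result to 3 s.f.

213 kg

From Newton's law of gravitation: m₂ = F·r²/(G·m₁).
F = 0.166 dyn = 1.660×10^-6 N; m₁ = 2.16×10^10 t = 2.160×10^13 kg; r = 267 mi = 4.297×10^5 m; G = 6.674×10^-11 N·m²/kg².
m₂ = 212.6 kg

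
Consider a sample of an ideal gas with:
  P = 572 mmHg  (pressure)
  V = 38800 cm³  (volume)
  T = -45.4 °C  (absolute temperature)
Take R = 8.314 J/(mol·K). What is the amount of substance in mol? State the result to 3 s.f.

Solving PV = nRT for n: n = PV/(RT).
P = 572 mmHg = 76260 Pa; V = 38800 cm³ = 0.03880 m³; T = -45.4 °C = 227.7 K; R = 8.314 J/(mol·K).
n = 1.563 mol

1.56 mol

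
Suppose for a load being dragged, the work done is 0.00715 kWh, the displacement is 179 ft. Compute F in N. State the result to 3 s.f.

Solving W = F·d for F: F = W/d.
W = 0.00715 kWh = 25740 J; d = 179 ft = 54.56 m.
F = 471.8 N

472 N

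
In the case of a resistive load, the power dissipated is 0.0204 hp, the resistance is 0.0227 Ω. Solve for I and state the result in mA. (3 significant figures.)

Rearranging P = I²R for I: I = √(P/R).
P = 0.0204 hp = 15.21 W; R = 0.0227 Ω.
I = 25.89 A
25.89 A × (1 mA / 0.001000 A) = 25887 mA

25900 mA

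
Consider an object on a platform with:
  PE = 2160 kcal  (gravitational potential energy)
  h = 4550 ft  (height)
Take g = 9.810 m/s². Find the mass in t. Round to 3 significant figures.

Solving PE = m·g·h for m: m = PE/(g·h).
PE = 2160 kcal = 9.037×10^6 J; h = 4550 ft = 1387 m; g = 9.810 m/s².
m = 664.3 kg
664.3 kg × (1 t / 1000 kg) = 0.6643 t

0.664 t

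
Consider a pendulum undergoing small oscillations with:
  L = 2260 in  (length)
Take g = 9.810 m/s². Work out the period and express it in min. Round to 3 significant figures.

0.253 min

Directly: T = 2π√(L/g).
L = 2260 in = 57.40 m; g = 9.810 m/s².
T = 15.20 s
15.20 s × (1 min / 60.00 s) = 0.2533 min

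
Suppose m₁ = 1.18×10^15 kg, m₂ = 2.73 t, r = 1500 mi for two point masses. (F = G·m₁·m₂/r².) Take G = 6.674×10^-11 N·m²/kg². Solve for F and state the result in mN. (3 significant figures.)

From Newton's law of gravitation: F = Gm₁m₂/r².
m₁ = 1.18×10^15 kg; m₂ = 2.73 t = 2730 kg; r = 1500 mi = 2.414×10^6 m; G = 6.674×10^-11 N·m²/kg².
F = 3.689×10^-5 N  (the unit combination reduces to kg·m/s² = N)
3.689×10^-5 N × (1 mN / 0.001000 N) = 0.03689 mN

0.0369 mN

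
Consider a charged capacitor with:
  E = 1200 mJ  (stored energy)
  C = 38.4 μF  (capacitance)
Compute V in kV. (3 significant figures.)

0.250 kV

Rearranging E = ½C·V² for V: V = √(2E/C).
E = 1200 mJ = 1.200 J; C = 38.4 μF = 3.840×10^-5 F.
V = 250.0 V
250.0 V × (1 kV / 1000 V) = 0.2500 kV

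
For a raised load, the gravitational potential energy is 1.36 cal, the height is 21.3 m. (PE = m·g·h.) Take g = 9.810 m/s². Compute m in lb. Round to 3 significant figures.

Rearranging: m = PE/(g·h).
PE = 1.36 cal = 5.690 J; h = 21.3 m; g = 9.810 m/s².
m = 0.02723 kg
0.02723 kg × (1 lb / 0.4536 kg) = 0.06004 lb

0.0600 lb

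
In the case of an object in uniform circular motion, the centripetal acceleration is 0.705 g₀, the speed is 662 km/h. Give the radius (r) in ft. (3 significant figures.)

Rearranging a = v²/r for r: r = v²/a.
a = 0.705 g₀ = 6.914 m/s²; v = 662 km/h = 183.9 m/s.
r = 4891 m
4891 m × (1 ft / 0.3048 m) = 16047 ft

16000 ft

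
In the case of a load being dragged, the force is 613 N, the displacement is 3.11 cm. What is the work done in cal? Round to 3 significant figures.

W is given directly by: W = F·d.
F = 613 N; d = 3.11 cm = 0.03110 m.
W = 19.06 J
19.06 J × (1 cal / 4.184 J) = 4.556 cal

4.56 cal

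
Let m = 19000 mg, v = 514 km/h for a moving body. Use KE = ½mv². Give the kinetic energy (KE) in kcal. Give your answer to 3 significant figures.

0.0463 kcal

Directly: KE = ½mv².
m = 19000 mg = 0.01900 kg; v = 514 km/h = 142.8 m/s.
KE = 193.7 J
193.7 J × (1 kcal / 4184 J) = 0.04629 kcal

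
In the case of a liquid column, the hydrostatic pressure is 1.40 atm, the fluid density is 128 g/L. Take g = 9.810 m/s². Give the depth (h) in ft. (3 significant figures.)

Solving P = ρ·g·h for h: h = P/(ρ·g).
P = 1.40 atm = 1.419×10^5 Pa; ρ = 128 g/L = 128.0 kg/m³; g = 9.810 m/s².
h = 113.0 m
113.0 m × (1 ft / 0.3048 m) = 370.6 ft

371 ft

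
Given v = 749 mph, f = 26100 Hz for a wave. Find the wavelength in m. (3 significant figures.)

Rearranging: λ = v/f.
v = 749 mph = 334.8 m/s; f = 26100 Hz.
λ = 0.01283 m

0.0128 m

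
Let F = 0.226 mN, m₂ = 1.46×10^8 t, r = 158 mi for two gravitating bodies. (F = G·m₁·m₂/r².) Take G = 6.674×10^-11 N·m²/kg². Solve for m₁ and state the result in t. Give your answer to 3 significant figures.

1500 t

Solving F = G·m₁·m₂/r² for m₁: m₁ = F·r²/(G·m₂).
F = 0.226 mN = 2.260×10^-4 N; m₂ = 1.46×10^8 t = 1.460×10^11 kg; r = 158 mi = 2.543×10^5 m; G = 6.674×10^-11 N·m²/kg².
m₁ = 1.500×10^6 kg
1.500×10^6 kg × (1 t / 1000 kg) = 1500 t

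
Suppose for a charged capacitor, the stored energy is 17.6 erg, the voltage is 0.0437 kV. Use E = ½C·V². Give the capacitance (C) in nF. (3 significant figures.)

Rearranging: C = 2E/V².
E = 17.6 erg = 1.760×10^-6 J; V = 0.0437 kV = 43.70 V.
C = 1.843×10^-9 F
1.843×10^-9 F × (1 nF / 1.000×10^-9 F) = 1.843 nF

1.84 nF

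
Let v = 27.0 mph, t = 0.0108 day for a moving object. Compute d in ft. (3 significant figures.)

Rearranging: d = v·t.
v = 27.0 mph = 12.07 m/s; t = 0.0108 day = 933.1 s.
d = 11263 m
11263 m × (1 ft / 0.3048 m) = 36952 ft

37000 ft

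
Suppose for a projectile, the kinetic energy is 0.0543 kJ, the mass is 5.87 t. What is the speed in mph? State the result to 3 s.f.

0.304 mph

Rearranging KE = ½mv² for v: v = √(2·KE/m).
KE = 0.0543 kJ = 54.30 J; m = 5.87 t = 5870 kg.
v = 0.1360 m/s
0.1360 m/s × (1 mph / 0.4470 m/s) = 0.3043 mph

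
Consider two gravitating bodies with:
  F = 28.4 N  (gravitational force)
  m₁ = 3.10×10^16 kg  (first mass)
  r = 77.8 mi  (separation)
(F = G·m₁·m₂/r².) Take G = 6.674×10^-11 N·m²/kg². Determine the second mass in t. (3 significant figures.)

From Newton's law of gravitation: m₂ = F·r²/(G·m₁).
F = 28.4 N; m₁ = 3.10×10^16 kg; r = 77.8 mi = 1.252×10^5 m; G = 6.674×10^-11 N·m²/kg².
m₂ = 2.152×10^5 kg
2.152×10^5 kg × (1 t / 1000 kg) = 215.2 t

215 t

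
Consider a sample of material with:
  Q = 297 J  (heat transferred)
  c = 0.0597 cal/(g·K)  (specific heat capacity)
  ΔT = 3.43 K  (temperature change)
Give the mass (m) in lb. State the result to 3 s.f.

0.764 lb

Rearranging Q = m·c·ΔT for m: m = Q/(c·ΔT).
Q = 297 J; c = 0.0597 cal/(g·K) = 249.8 J/(kg·K); ΔT = 3.43 K.
m = 0.3467 kg
0.3467 kg × (1 lb / 0.4536 kg) = 0.7642 lb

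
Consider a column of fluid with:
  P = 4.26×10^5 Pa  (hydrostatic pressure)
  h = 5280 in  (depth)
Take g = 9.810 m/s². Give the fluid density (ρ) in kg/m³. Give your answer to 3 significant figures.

324 kg/m³

Rearranging: ρ = P/(g·h).
P = 4.26×10^5 Pa; h = 5280 in = 134.1 m; g = 9.810 m/s².
ρ = 323.8 kg/m³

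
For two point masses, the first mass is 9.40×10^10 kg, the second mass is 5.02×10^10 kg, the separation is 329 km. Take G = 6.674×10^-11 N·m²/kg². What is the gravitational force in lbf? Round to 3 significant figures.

Directly: F = Gm₁m₂/r².
m₁ = 9.40×10^10 kg; m₂ = 5.02×10^10 kg; r = 329 km = 3.290×10^5 m; G = 6.674×10^-11 N·m²/kg².
F = 2.910 N
2.910 N × (1 lbf / 4.448 N) = 0.6541 lbf

0.654 lbf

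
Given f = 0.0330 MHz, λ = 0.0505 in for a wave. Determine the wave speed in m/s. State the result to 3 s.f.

42.3 m/s

Directly: v = fλ.
f = 0.0330 MHz = 33000 Hz; λ = 0.0505 in = 0.001283 m.
v = 42.33 m/s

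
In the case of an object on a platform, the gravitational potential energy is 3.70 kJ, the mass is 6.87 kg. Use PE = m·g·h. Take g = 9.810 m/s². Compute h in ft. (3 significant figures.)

180 ft

Rearranging PE = m·g·h for h: h = PE/(m·g).
PE = 3.70 kJ = 3700 J; m = 6.87 kg; g = 9.810 m/s².
h = 54.90 m
54.90 m × (1 ft / 0.3048 m) = 180.1 ft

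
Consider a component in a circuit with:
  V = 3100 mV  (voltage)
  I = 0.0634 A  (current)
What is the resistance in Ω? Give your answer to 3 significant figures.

From Ohm's law: R = V/I.
V = 3100 mV = 3.100 V; I = 0.0634 A.
R = 48.90 Ω

48.9 Ω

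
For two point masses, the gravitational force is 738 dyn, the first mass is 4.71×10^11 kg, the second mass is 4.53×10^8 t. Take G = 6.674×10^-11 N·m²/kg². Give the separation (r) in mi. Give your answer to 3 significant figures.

27300 mi

Rearranging: r = √(G·m₁m₂/F).
F = 738 dyn = 0.007380 N; m₁ = 4.71×10^11 kg; m₂ = 4.53×10^8 t = 4.530×10^11 kg; G = 6.674×10^-11 N·m²/kg².
r = 4.393×10^7 m
4.393×10^7 m × (1 mi / 1609 m) = 27295 mi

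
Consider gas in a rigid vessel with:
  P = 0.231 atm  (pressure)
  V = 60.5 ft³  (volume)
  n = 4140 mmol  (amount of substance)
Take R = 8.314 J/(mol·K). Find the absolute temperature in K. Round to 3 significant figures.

From the ideal-gas law: T = PV/(nR).
P = 0.231 atm = 23406 Pa; V = 60.5 ft³ = 1.713 m³; n = 4140 mmol = 4.140 mol; R = 8.314 J/(mol·K).
T = 1165 K

1160 K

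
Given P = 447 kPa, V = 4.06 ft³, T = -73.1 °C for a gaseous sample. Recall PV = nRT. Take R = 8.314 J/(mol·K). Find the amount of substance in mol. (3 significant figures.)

30.9 mol

Solving PV = nRT for n: n = PV/(RT).
P = 447 kPa = 4.470×10^5 Pa; V = 4.06 ft³ = 0.1150 m³; T = -73.1 °C = 200.0 K; R = 8.314 J/(mol·K).
n = 30.90 mol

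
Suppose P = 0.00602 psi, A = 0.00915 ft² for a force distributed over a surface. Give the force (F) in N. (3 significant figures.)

0.0353 N

Rearranging P = F/A for F: F = P·A.
P = 0.00602 psi = 41.51 Pa; A = 0.00915 ft² = 8.501×10^-4 m².
F = 0.03528 N  (the unit combination reduces to kg·m/s² = N)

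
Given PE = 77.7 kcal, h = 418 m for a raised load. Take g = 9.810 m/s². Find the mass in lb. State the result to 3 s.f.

175 lb

Solving PE = m·g·h for m: m = PE/(g·h).
PE = 77.7 kcal = 3.251×10^5 J; h = 418 m; g = 9.810 m/s².
m = 79.28 kg
79.28 kg × (1 lb / 0.4536 kg) = 174.8 lb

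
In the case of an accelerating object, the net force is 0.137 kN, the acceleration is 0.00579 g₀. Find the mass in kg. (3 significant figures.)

Rearranging F = m·a for m: m = F/a.
F = 0.137 kN = 137.0 N; a = 0.00579 g₀ = 0.05678 m/s².
m = 2413 kg

2410 kg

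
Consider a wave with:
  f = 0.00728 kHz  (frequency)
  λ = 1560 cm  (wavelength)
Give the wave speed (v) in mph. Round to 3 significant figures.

v is given directly by: v = fλ.
f = 0.00728 kHz = 7.280 Hz; λ = 1560 cm = 15.60 m.
v = 113.6 m/s
113.6 m/s × (1 mph / 0.4470 m/s) = 254.0 mph

254 mph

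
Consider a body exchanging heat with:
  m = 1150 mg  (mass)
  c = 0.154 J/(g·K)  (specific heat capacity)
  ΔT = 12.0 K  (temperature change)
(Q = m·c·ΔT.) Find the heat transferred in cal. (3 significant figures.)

0.508 cal

Directly: Q = mcΔT.
m = 1150 mg = 0.001150 kg; c = 0.154 J/(g·K) = 154.0 J/(kg·K); ΔT = 12.0 K.
Q = 2.125 J
2.125 J × (1 cal / 4.184 J) = 0.5079 cal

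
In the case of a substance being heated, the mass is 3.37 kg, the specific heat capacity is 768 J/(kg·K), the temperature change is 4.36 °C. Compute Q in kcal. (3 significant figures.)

2.70 kcal

Q is given directly by: Q = mcΔT.
m = 3.37 kg; c = 768 J/(kg·K); ΔT = 4.36 °C = 4.360 K.
Q = 11284 J  (the unit combination reduces to kg·m²/s² = J)
11284 J × (1 kcal / 4184 J) = 2.697 kcal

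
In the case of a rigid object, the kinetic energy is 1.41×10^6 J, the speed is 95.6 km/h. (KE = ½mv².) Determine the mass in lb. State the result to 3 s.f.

8820 lb

Solving KE = ½mv² for m: m = 2·KE/v².
KE = 1.41×10^6 J; v = 95.6 km/h = 26.56 m/s.
m = 3999 kg
3999 kg × (1 lb / 0.4536 kg) = 8816 lb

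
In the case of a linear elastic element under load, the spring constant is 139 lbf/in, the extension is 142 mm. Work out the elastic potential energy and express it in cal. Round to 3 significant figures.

58.7 cal

U is given directly by: U = ½kx².
k = 139 lbf/in = 24343 N/m; x = 142 mm = 0.1420 m.
U = 245.4 J
245.4 J × (1 cal / 4.184 J) = 58.66 cal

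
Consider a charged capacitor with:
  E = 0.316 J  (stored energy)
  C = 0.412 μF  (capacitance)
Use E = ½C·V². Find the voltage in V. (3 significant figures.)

1240 V

Rearranging E = ½C·V² for V: V = √(2E/C).
E = 0.316 J; C = 0.412 μF = 4.120×10^-7 F.
V = 1239 V  (the unit combination reduces to kg·m²/(A·s³) = V)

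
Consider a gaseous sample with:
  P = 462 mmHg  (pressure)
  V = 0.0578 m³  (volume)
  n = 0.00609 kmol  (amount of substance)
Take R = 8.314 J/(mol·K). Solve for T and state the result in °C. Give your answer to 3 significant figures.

From the ideal-gas law: T = PV/(nR).
P = 462 mmHg = 61595 Pa; V = 0.0578 m³; n = 0.00609 kmol = 6.090 mol; R = 8.314 J/(mol·K).
T = 70.31 K
70.31 K − 273.15 = -202.8 °C

-203 °C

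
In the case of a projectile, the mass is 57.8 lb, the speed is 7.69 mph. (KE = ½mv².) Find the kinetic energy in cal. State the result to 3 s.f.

37.0 cal

Directly: KE = ½mv².
m = 57.8 lb = 26.22 kg; v = 7.69 mph = 3.438 m/s.
KE = 154.9 J
154.9 J × (1 cal / 4.184 J) = 37.03 cal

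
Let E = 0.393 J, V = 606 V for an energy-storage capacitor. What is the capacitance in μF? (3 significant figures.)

Solving E = ½C·V² for C: C = 2E/V².
E = 0.393 J; V = 606 V.
C = 2.140×10^-6 F
2.140×10^-6 F × (1 μF / 1.000×10^-6 F) = 2.140 μF

2.14 μF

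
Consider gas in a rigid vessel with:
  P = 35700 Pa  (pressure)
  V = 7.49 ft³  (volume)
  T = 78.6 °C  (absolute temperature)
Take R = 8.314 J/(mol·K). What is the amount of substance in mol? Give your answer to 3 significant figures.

2.59 mol

From the ideal-gas law: n = PV/(RT).
P = 35700 Pa; V = 7.49 ft³ = 0.2121 m³; T = 78.6 °C = 351.8 K; R = 8.314 J/(mol·K).
n = 2.589 mol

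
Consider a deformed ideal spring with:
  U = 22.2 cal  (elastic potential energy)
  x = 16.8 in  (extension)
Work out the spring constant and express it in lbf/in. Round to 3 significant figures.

Rearranging: k = 2U/x².
U = 22.2 cal = 92.88 J; x = 16.8 in = 0.4267 m.
k = 1020 N/m
1020 N/m × (1 lbf/in / 175.1 N/m) = 5.826 lbf/in

5.83 lbf/in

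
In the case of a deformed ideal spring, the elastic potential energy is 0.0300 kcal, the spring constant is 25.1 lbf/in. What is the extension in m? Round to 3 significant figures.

Rearranging U = ½k·x² for x: x = √(2U/k).
U = 0.0300 kcal = 125.5 J; k = 25.1 lbf/in = 4396 N/m.
x = 0.2390 m

0.239 m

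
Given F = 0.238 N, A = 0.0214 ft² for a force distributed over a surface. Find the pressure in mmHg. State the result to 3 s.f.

P is given directly by: P = F/A.
F = 0.238 N; A = 0.0214 ft² = 0.001988 m².
P = 119.7 Pa
119.7 Pa × (1 mmHg / 133.3 Pa) = 0.8979 mmHg

0.898 mmHg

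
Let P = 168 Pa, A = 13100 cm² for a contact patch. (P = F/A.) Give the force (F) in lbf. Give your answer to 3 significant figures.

49.5 lbf

Solving P = F/A for F: F = P·A.
P = 168 Pa; A = 13100 cm² = 1.310 m².
F = 220.1 N  (the unit combination reduces to kg·m/s² = N)
220.1 N × (1 lbf / 4.448 N) = 49.48 lbf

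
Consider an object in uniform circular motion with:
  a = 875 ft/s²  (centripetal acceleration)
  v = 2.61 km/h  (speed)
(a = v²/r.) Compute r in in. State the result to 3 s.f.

0.0776 in

Rearranging: r = v²/a.
a = 875 ft/s² = 266.7 m/s²; v = 2.61 km/h = 0.7250 m/s.
r = 0.001971 m
0.001971 m × (1 in / 0.02540 m) = 0.07759 in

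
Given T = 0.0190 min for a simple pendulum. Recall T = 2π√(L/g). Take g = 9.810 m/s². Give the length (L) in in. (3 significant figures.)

12.7 in

Rearranging: L = g·(T/2π)².
T = 0.0190 min = 1.140 s; g = 9.810 m/s².
L = 0.3229 m
0.3229 m × (1 in / 0.02540 m) = 12.71 in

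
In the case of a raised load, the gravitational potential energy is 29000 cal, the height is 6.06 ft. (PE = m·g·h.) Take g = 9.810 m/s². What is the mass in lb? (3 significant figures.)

Rearranging: m = PE/(g·h).
PE = 29000 cal = 1.213×10^5 J; h = 6.06 ft = 1.847 m; g = 9.810 m/s².
m = 6696 kg
6696 kg × (1 lb / 0.4536 kg) = 14763 lb

14800 lb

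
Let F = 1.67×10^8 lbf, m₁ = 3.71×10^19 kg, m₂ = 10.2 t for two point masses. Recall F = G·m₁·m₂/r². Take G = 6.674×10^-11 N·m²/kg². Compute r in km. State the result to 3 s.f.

0.184 km

From Newton's law of gravitation: r = √(G·m₁m₂/F).
F = 1.67×10^8 lbf = 7.429×10^8 N; m₁ = 3.71×10^19 kg; m₂ = 10.2 t = 10200 kg; G = 6.674×10^-11 N·m²/kg².
r = 184.4 m
184.4 m × (1 km / 1000 m) = 0.1844 km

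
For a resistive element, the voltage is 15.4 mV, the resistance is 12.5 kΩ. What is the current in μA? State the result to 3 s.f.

1.23 μA

Rearranging: I = V/R.
V = 15.4 mV = 0.01540 V; R = 12.5 kΩ = 12500 Ω.
I = 1.232×10^-6 A
1.232×10^-6 A × (1 μA / 1.000×10^-6 A) = 1.232 μA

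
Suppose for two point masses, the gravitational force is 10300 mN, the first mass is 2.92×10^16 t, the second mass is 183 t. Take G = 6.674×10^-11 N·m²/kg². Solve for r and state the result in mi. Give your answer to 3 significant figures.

3660 mi

From Newton's law of gravitation: r = √(G·m₁m₂/F).
F = 10300 mN = 10.30 N; m₁ = 2.92×10^16 t = 2.920×10^19 kg; m₂ = 183 t = 1.830×10^5 kg; G = 6.674×10^-11 N·m²/kg².
r = 5.884×10^6 m
5.884×10^6 m × (1 mi / 1609 m) = 3656 mi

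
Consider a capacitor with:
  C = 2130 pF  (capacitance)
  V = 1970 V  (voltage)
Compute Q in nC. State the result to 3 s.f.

Rearranging: Q = CV.
C = 2130 pF = 2.130×10^-9 F; V = 1970 V.
Q = 4.196×10^-6 C
4.196×10^-6 C × (1 nC / 1.000×10^-9 C) = 4196 nC

4200 nC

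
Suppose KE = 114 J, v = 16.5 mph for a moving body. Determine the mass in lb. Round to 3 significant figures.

9.24 lb

Rearranging: m = 2·KE/v².
KE = 114 J; v = 16.5 mph = 7.376 m/s.
m = 4.191 kg
4.191 kg × (1 lb / 0.4536 kg) = 9.239 lb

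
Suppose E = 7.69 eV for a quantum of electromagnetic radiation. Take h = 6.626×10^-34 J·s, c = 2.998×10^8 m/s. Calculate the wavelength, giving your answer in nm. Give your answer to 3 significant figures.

161 nm

Rearranging E = h·c/λ for λ: λ = hc/E.
E = 7.69 eV = 1.232×10^-18 J; h = 6.626×10^-34 J·s; c = 2.998×10^8 m/s.
λ = 1.612×10^-7 m
1.612×10^-7 m × (1 nm / 1.000×10^-9 m) = 161.2 nm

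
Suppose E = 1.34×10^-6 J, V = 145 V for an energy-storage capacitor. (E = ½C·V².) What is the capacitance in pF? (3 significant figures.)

127 pF

Rearranging E = ½C·V² for C: C = 2E/V².
E = 1.34×10^-6 J; V = 145 V.
C = 1.275×10^-10 F
1.275×10^-10 F × (1 pF / 1.000×10^-12 F) = 127.5 pF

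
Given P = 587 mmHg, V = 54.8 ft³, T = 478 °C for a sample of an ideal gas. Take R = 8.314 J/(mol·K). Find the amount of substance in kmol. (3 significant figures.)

0.0194 kmol

From the ideal-gas law: n = PV/(RT).
P = 587 mmHg = 78260 Pa; V = 54.8 ft³ = 1.552 m³; T = 478 °C = 751.1 K; R = 8.314 J/(mol·K).
n = 19.45 mol
19.45 mol × (1 kmol / 1000 mol) = 0.01945 kmol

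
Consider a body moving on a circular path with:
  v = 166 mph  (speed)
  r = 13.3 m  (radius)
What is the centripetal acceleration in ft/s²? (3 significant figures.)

a is given directly by: a = v²/r.
v = 166 mph = 74.21 m/s; r = 13.3 m.
a = 414.1 m/s²
414.1 m/s² × (1 ft/s² / 0.3048 m/s²) = 1358 ft/s²

1360 ft/s²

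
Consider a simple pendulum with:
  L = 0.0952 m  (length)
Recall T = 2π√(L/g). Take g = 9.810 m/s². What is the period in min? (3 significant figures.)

Directly: T = 2π√(L/g).
L = 0.0952 m; g = 9.810 m/s².
T = 0.6190 s
0.6190 s × (1 min / 60.00 s) = 0.01032 min

0.0103 min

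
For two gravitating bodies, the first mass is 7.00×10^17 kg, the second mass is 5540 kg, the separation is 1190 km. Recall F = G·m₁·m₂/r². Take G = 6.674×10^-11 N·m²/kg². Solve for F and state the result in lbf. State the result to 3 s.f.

From Newton's law of gravitation: F = Gm₁m₂/r².
m₁ = 7.00×10^17 kg; m₂ = 5540 kg; r = 1190 km = 1.190×10^6 m; G = 6.674×10^-11 N·m²/kg².
F = 0.1828 N
0.1828 N × (1 lbf / 4.448 N) = 0.04109 lbf

0.0411 lbf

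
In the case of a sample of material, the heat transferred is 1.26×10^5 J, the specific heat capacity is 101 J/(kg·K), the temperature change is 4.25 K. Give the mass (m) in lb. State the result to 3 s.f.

Solving Q = m·c·ΔT for m: m = Q/(c·ΔT).
Q = 1.26×10^5 J; c = 101 J/(kg·K); ΔT = 4.25 K.
m = 293.5 kg
293.5 kg × (1 lb / 0.4536 kg) = 647.1 lb

647 lb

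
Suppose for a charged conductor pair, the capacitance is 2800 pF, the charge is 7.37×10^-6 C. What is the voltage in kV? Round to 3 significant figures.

2.63 kV

Rearranging: V = Q/C.
C = 2800 pF = 2.800×10^-9 F; Q = 7.37×10^-6 C.
V = 2632 V
2632 V × (1 kV / 1000 V) = 2.632 kV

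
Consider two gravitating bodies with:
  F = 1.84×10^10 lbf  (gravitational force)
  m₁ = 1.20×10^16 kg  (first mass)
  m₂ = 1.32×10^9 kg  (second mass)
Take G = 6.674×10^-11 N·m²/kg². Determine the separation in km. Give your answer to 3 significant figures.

Rearranging F = G·m₁·m₂/r² for r: r = √(G·m₁m₂/F).
F = 1.84×10^10 lbf = 8.185×10^10 N; m₁ = 1.20×10^16 kg; m₂ = 1.32×10^9 kg; G = 6.674×10^-11 N·m²/kg².
r = 113.6 m
113.6 m × (1 km / 1000 m) = 0.1136 km

0.114 km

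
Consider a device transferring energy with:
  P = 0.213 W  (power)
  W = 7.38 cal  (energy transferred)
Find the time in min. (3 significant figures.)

Rearranging P = W/t for t: t = W/P.
P = 0.213 W; W = 7.38 cal = 30.88 J.
t = 145.0 s
145.0 s × (1 min / 60.00 s) = 2.416 min

2.42 min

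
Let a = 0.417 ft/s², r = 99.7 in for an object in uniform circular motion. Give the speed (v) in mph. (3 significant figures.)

1.27 mph

Solving a = v²/r for v: v = √(a·r).
a = 0.417 ft/s² = 0.1271 m/s²; r = 99.7 in = 2.532 m.
v = 0.5673 m/s
0.5673 m/s × (1 mph / 0.4470 m/s) = 1.269 mph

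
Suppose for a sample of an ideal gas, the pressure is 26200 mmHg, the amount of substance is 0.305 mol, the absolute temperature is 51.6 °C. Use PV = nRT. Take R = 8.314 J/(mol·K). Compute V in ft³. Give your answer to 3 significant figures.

0.00833 ft³

Rearranging PV = nRT for V: V = nRT/P.
P = 26200 mmHg = 3.493×10^6 Pa; n = 0.305 mol; T = 51.6 °C = 324.8 K; R = 8.314 J/(mol·K).
V = 2.358×10^-4 m³
2.358×10^-4 m³ × (1 ft³ / 0.02832 m³) = 0.008326 ft³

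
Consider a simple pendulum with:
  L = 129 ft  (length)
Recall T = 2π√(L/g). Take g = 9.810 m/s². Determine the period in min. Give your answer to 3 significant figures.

0.210 min

Directly: T = 2π√(L/g).
L = 129 ft = 39.32 m; g = 9.810 m/s².
T = 12.58 s
12.58 s × (1 min / 60.00 s) = 0.2097 min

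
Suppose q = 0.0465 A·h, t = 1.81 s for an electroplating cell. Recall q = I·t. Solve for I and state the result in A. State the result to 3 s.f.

92.5 A

Solving q = I·t for I: I = q/t.
q = 0.0465 A·h = 167.4 C; t = 1.81 s.
I = 92.49 A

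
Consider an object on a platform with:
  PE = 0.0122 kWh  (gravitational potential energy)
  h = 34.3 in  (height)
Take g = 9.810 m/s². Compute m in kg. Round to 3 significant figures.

5140 kg

Rearranging PE = m·g·h for m: m = PE/(g·h).
PE = 0.0122 kWh = 43920 J; h = 34.3 in = 0.8712 m; g = 9.810 m/s².
m = 5139 kg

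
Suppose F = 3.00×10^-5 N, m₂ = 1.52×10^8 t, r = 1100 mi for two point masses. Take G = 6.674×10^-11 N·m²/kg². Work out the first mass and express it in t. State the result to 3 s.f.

9270 t

Rearranging F = G·m₁·m₂/r² for m₁: m₁ = F·r²/(G·m₂).
F = 3.00×10^-5 N; m₂ = 1.52×10^8 t = 1.520×10^11 kg; r = 1100 mi = 1.770×10^6 m; G = 6.674×10^-11 N·m²/kg².
m₁ = 9.268×10^6 kg
9.268×10^6 kg × (1 t / 1000 kg) = 9268 t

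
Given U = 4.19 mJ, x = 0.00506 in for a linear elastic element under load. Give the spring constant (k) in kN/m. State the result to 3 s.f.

Solving U = ½k·x² for k: k = 2U/x².
U = 4.19 mJ = 0.004190 J; x = 0.00506 in = 1.285×10^-4 m.
k = 5.073×10^5 N/m
5.073×10^5 N/m × (1 kN/m / 1000 N/m) = 507.3 kN/m

507 kN/m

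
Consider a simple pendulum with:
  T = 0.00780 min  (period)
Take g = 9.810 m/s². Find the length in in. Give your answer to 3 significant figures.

Rearranging: L = g·(T/2π)².
T = 0.00780 min = 0.4680 s; g = 9.810 m/s².
L = 0.05443 m
0.05443 m × (1 in / 0.02540 m) = 2.143 in

2.14 in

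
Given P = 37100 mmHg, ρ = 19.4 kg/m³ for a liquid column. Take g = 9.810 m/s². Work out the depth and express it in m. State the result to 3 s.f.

Rearranging P = ρ·g·h for h: h = P/(ρ·g).
P = 37100 mmHg = 4.946×10^6 Pa; ρ = 19.4 kg/m³; g = 9.810 m/s².
h = 25990 m

26000 m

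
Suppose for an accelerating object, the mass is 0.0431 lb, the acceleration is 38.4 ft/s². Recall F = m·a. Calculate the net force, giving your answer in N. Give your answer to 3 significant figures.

0.229 N

F is given directly by: F = m·a.
m = 0.0431 lb = 0.01955 kg; a = 38.4 ft/s² = 11.70 m/s².
F = 0.2288 N  (the unit combination reduces to kg·m/s² = N)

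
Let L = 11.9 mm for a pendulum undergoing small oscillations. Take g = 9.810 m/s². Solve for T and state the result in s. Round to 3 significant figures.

0.219 s

Directly: T = 2π√(L/g).
L = 11.9 mm = 0.01190 m; g = 9.810 m/s².
T = 0.2188 s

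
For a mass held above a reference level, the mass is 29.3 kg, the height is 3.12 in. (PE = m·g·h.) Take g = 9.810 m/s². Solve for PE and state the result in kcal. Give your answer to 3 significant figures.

Directly: PE = mgh.
m = 29.3 kg; h = 3.12 in = 0.07925 m; g = 9.810 m/s².
PE = 22.78 J
22.78 J × (1 kcal / 4184 J) = 0.005444 kcal

0.00544 kcal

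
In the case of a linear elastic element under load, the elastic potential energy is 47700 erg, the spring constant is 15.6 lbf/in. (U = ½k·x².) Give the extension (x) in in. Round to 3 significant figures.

Rearranging U = ½k·x² for x: x = √(2U/k).
U = 47700 erg = 0.004770 J; k = 15.6 lbf/in = 2732 N/m.
x = 0.001869 m
0.001869 m × (1 in / 0.02540 m) = 0.07357 in

0.0736 in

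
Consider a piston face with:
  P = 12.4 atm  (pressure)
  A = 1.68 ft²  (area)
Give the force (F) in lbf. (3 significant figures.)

44100 lbf

Rearranging P = F/A for F: F = P·A.
P = 12.4 atm = 1.256×10^6 Pa; A = 1.68 ft² = 0.1561 m².
F = 1.961×10^5 N
1.961×10^5 N × (1 lbf / 4.448 N) = 44085 lbf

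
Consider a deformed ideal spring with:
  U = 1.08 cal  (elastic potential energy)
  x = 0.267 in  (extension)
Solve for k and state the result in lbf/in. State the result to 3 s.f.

1120 lbf/in

Rearranging U = ½k·x² for k: k = 2U/x².
U = 1.08 cal = 4.519 J; x = 0.267 in = 0.006782 m.
k = 1.965×10^5 N/m
1.965×10^5 N/m × (1 lbf/in / 175.1 N/m) = 1122 lbf/in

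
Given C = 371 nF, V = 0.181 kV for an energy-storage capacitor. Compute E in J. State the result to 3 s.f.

0.00608 J

Directly: E = ½CV².
C = 371 nF = 3.710×10^-7 F; V = 0.181 kV = 181.0 V.
E = 0.006077 J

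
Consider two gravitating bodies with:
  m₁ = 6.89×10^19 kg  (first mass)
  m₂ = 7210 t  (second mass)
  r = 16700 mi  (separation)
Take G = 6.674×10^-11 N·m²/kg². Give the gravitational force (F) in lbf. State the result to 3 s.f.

10.3 lbf

From Newton's law of gravitation: F = Gm₁m₂/r².
m₁ = 6.89×10^19 kg; m₂ = 7210 t = 7.210×10^6 kg; r = 16700 mi = 2.688×10^7 m; G = 6.674×10^-11 N·m²/kg².
F = 45.90 N  (the unit combination reduces to kg·m/s² = N)
45.90 N × (1 lbf / 4.448 N) = 10.32 lbf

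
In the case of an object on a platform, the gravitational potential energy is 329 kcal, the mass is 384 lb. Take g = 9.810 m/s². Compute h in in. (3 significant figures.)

31700 in

Rearranging PE = m·g·h for h: h = PE/(m·g).
PE = 329 kcal = 1.377×10^6 J; m = 384 lb = 174.2 kg; g = 9.810 m/s².
h = 805.6 m
805.6 m × (1 in / 0.02540 m) = 31717 in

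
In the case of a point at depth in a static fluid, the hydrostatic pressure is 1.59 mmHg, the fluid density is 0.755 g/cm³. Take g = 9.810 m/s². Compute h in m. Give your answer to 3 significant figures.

Rearranging: h = P/(ρ·g).
P = 1.59 mmHg = 212.0 Pa; ρ = 0.755 g/cm³ = 755.0 kg/m³; g = 9.810 m/s².
h = 0.02862 m

0.0286 m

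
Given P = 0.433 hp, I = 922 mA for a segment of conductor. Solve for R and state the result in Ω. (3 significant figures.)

Rearranging P = I²R for R: R = P/I².
P = 0.433 hp = 322.9 W; I = 922 mA = 0.9220 A.
R = 379.8 Ω

380 Ω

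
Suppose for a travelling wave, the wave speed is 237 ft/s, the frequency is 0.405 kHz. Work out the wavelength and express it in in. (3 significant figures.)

7.02 in

Rearranging v = f·λ for λ: λ = v/f.
v = 237 ft/s = 72.24 m/s; f = 0.405 kHz = 405.0 Hz.
λ = 0.1784 m
0.1784 m × (1 in / 0.02540 m) = 7.022 in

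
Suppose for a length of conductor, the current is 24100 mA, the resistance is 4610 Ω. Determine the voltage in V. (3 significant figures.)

1.11×10^5 V

V is given directly by: V = IR.
I = 24100 mA = 24.10 A; R = 4610 Ω.
V = 1.111×10^5 V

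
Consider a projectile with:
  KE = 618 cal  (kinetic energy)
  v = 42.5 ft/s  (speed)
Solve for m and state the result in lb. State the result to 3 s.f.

67.9 lb

Rearranging KE = ½mv² for m: m = 2·KE/v².
KE = 618 cal = 2586 J; v = 42.5 ft/s = 12.95 m/s.
m = 30.82 kg
30.82 kg × (1 lb / 0.4536 kg) = 67.94 lb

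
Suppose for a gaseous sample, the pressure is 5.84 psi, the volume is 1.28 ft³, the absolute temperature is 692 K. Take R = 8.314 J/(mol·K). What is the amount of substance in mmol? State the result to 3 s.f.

254 mmol

Rearranging: n = PV/(RT).
P = 5.84 psi = 40265 Pa; V = 1.28 ft³ = 0.03625 m³; T = 692 K; R = 8.314 J/(mol·K).
n = 0.2537 mol
0.2537 mol × (1 mmol / 0.001000 mol) = 253.7 mmol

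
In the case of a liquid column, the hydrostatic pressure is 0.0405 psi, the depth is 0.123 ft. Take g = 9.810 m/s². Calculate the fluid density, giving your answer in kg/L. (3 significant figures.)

Rearranging: ρ = P/(g·h).
P = 0.0405 psi = 279.2 Pa; h = 0.123 ft = 0.03749 m; g = 9.810 m/s².
ρ = 759.3 kg/m³
759.3 kg/m³ × (1 kg/L / 1000 kg/m³) = 0.7593 kg/L

0.759 kg/L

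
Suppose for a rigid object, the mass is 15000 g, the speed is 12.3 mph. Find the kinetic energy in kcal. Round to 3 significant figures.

Directly: KE = ½mv².
m = 15000 g = 15.00 kg; v = 12.3 mph = 5.499 m/s.
KE = 226.8 J  (the unit combination reduces to kg·m²/s² = J)
226.8 J × (1 kcal / 4184 J) = 0.05420 kcal

0.0542 kcal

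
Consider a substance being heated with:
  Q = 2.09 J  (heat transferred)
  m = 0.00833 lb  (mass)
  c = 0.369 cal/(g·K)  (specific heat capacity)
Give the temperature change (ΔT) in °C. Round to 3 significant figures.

0.358 °C

Rearranging: ΔT = Q/(m·c).
Q = 2.09 J; m = 0.00833 lb = 0.003778 kg; c = 0.369 cal/(g·K) = 1544 J/(kg·K).
ΔT = 0.3583 K
Since 1 °C = 1 K, 0.3583 °C.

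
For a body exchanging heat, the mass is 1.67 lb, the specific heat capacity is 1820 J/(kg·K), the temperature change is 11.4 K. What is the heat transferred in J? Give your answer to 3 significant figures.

15700 J

Q is given directly by: Q = mcΔT.
m = 1.67 lb = 0.7575 kg; c = 1820 J/(kg·K); ΔT = 11.4 K.
Q = 15717 J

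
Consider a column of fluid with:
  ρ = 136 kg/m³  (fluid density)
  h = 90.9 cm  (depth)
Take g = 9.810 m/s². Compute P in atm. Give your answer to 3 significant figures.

Directly: P = ρgh.
ρ = 136 kg/m³; h = 90.9 cm = 0.9090 m; g = 9.810 m/s².
P = 1213 Pa
1213 Pa × (1 atm / 1.013×10^5 Pa) = 0.01197 atm

0.0120 atm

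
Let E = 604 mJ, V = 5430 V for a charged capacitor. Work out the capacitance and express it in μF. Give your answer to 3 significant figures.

Rearranging: C = 2E/V².
E = 604 mJ = 0.6040 J; V = 5430 V.
C = 4.097×10^-8 F
4.097×10^-8 F × (1 μF / 1.000×10^-6 F) = 0.04097 μF

0.0410 μF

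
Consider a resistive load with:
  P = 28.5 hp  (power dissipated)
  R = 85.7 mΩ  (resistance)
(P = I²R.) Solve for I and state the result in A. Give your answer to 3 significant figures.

498 A

Solving P = I²R for I: I = √(P/R).
P = 28.5 hp = 21252 W; R = 85.7 mΩ = 0.08570 Ω.
I = 498.0 A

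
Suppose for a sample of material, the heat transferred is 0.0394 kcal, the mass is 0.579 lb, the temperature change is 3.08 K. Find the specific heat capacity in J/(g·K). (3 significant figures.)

0.204 J/(g·K)

Rearranging Q = m·c·ΔT for c: c = Q/(m·ΔT).
Q = 0.0394 kcal = 164.8 J; m = 0.579 lb = 0.2626 kg; ΔT = 3.08 K.
c = 203.8 J/(kg·K)
203.8 J/(kg·K) × (1 J/(g·K) / 1000 J/(kg·K)) = 0.2038 J/(g·K)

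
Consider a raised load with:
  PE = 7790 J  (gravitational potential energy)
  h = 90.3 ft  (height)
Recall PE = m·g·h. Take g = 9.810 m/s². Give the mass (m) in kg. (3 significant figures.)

Rearranging: m = PE/(g·h).
PE = 7790 J; h = 90.3 ft = 27.52 m; g = 9.810 m/s².
m = 28.85 kg

28.9 kg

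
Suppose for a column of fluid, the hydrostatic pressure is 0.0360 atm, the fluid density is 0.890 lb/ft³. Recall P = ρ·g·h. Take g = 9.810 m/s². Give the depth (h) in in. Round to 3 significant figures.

Rearranging P = ρ·g·h for h: h = P/(ρ·g).
P = 0.0360 atm = 3648 Pa; ρ = 0.890 lb/ft³ = 14.26 kg/m³; g = 9.810 m/s².
h = 26.08 m
26.08 m × (1 in / 0.02540 m) = 1027 in

1030 in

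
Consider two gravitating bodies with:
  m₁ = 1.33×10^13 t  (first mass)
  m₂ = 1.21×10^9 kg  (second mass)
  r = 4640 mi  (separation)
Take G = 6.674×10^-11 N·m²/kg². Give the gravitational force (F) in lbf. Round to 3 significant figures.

Directly: F = Gm₁m₂/r².
m₁ = 1.33×10^13 t = 1.330×10^16 kg; m₂ = 1.21×10^9 kg; r = 4640 mi = 7.467×10^6 m; G = 6.674×10^-11 N·m²/kg².
F = 19.26 N
19.26 N × (1 lbf / 4.448 N) = 4.330 lbf

4.33 lbf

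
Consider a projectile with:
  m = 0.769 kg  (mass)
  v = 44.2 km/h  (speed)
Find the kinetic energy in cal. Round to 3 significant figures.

KE is given directly by: KE = ½mv².
m = 0.769 kg; v = 44.2 km/h = 12.28 m/s.
KE = 57.96 J
57.96 J × (1 cal / 4.184 J) = 13.85 cal

13.9 cal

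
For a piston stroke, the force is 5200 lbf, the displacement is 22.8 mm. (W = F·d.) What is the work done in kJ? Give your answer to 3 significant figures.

0.527 kJ

W is given directly by: W = F·d.
F = 5200 lbf = 23131 N; d = 22.8 mm = 0.02280 m.
W = 527.4 J
527.4 J × (1 kJ / 1000 J) = 0.5274 kJ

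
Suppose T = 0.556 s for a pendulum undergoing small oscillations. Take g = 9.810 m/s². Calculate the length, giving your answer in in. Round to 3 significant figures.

3.02 in

Rearranging T = 2π√(L/g) for L: L = g·(T/2π)².
T = 0.556 s; g = 9.810 m/s².
L = 0.07682 m
0.07682 m × (1 in / 0.02540 m) = 3.024 in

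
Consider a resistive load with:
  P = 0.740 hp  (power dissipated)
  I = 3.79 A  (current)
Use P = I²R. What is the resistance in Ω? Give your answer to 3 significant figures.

Rearranging P = I²R for R: R = P/I².
P = 0.740 hp = 551.8 W; I = 3.79 A.
R = 38.42 Ω

38.4 Ω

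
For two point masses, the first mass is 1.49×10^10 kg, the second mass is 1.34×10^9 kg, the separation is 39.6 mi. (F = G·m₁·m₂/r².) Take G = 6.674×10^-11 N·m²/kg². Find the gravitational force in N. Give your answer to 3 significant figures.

From Newton's law of gravitation: F = Gm₁m₂/r².
m₁ = 1.49×10^10 kg; m₂ = 1.34×10^9 kg; r = 39.6 mi = 63730 m; G = 6.674×10^-11 N·m²/kg².
F = 0.3281 N

0.328 N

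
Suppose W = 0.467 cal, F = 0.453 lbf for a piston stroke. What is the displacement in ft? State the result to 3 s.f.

Rearranging W = F·d for d: d = W/F.
W = 0.467 cal = 1.954 J; F = 0.453 lbf = 2.015 N.
d = 0.9697 m
0.9697 m × (1 ft / 0.3048 m) = 3.181 ft

3.18 ft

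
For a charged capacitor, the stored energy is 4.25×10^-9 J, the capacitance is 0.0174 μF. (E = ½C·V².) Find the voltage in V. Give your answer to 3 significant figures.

0.699 V

Solving E = ½C·V² for V: V = √(2E/C).
E = 4.25×10^-9 J; C = 0.0174 μF = 1.740×10^-8 F.
V = 0.6989 V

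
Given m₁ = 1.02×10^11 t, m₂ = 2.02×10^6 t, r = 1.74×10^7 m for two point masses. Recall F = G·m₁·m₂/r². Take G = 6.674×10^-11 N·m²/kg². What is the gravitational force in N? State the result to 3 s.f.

0.0454 N

From Newton's law of gravitation: F = Gm₁m₂/r².
m₁ = 1.02×10^11 t = 1.020×10^14 kg; m₂ = 2.02×10^6 t = 2.020×10^9 kg; r = 1.74×10^7 m; G = 6.674×10^-11 N·m²/kg².
F = 0.04542 N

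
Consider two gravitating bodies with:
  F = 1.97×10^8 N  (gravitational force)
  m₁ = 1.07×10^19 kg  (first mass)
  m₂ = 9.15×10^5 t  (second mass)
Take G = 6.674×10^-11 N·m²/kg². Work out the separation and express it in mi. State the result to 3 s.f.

35.8 mi

From Newton's law of gravitation: r = √(G·m₁m₂/F).
F = 1.97×10^8 N; m₁ = 1.07×10^19 kg; m₂ = 9.15×10^5 t = 9.150×10^8 kg; G = 6.674×10^-11 N·m²/kg².
r = 57592 m
57592 m × (1 mi / 1609 m) = 35.79 mi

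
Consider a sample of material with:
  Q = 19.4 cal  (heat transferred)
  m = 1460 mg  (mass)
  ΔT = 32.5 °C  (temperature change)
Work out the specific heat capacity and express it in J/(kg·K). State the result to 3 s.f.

Rearranging Q = m·c·ΔT for c: c = Q/(m·ΔT).
Q = 19.4 cal = 81.17 J; m = 1460 mg = 0.001460 kg; ΔT = 32.5 °C = 32.50 K.
c = 1711 J/(kg·K)

1710 J/(kg·K)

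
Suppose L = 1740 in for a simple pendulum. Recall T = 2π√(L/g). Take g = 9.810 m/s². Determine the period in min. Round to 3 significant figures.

T is given directly by: T = 2π√(L/g).
L = 1740 in = 44.20 m; g = 9.810 m/s².
T = 13.34 s
13.34 s × (1 min / 60.00 s) = 0.2223 min

0.222 min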